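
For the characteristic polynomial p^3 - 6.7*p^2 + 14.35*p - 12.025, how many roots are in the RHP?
p^3 - 6.7*p^2 + 14.35*p - 12.025 = (p - 3.7)(p^2 - 3*p + 3.25). Poles: 1.5 + 1j, 1.5 - 1j, 3.7. RHP poles (Re>0): 3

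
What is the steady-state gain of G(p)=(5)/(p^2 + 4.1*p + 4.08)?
DC gain = G(0) = num(0)/den(0) = 5/4.08 = 1.225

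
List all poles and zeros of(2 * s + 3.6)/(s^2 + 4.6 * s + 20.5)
Set denominator = 0: s^2 + 4.6*s + 20.5 = 0 → Poles: -2.3 + 3.9j, -2.3 - 3.9j
Set numerator = 0: 2*s + 3.6 = 0 → Zeros: -1.8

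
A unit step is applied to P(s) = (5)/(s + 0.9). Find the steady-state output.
FVT: lim_{t→∞} y(t) = lim_{s→0} s*Y(s) where Y(s) = P(s)/s.
= lim_{s→0} P(s) = P(0) = num(0)/den(0) = 5/0.9 = 5.556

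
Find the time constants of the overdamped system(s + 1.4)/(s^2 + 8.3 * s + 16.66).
Overdamped: real poles at -4.9, -3.4. τ = -1/pole → τ₁ = 0.2041, τ₂ = 0.2941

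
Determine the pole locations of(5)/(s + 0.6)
Set denominator = 0: s + 0.6 = 0 → Poles: -0.6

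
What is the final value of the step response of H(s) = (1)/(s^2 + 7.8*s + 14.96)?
FVT: lim_{t→∞} y(t) = lim_{s→0} s*Y(s) where Y(s) = H(s)/s.
= lim_{s→0} H(s) = H(0) = num(0)/den(0) = 1/14.96 = 0.06684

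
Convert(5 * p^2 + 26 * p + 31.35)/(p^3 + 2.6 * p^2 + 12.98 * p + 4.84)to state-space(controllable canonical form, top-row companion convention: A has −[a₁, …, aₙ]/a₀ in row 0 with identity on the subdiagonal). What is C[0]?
Reachable canonical form: C = numerator coefficients (right-aligned, zero-padded to length n).
num = 5*p^2 + 26*p + 31.35, C = [[5, 26, 31.35]].
C[0] = 5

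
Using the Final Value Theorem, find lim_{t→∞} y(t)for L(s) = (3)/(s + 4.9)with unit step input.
FVT: lim_{t→∞} y(t) = lim_{s→0} s*Y(s) where Y(s) = L(s)/s.
= lim_{s→0} L(s) = L(0) = num(0)/den(0) = 3/4.9 = 0.6122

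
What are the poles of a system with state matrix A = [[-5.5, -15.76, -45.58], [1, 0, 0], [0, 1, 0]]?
Eigenvalues solve det(λI - A) = 0.
Characteristic polynomial: λ^3 + 5.5*λ^2 + 15.76*λ + 45.58 = 0.
Factor: (λ + 4.3)(λ^2 + 1.2*λ + 10.6) = 0.
Roots: -0.6 + 3.2j, -0.6 - 3.2j, -4.3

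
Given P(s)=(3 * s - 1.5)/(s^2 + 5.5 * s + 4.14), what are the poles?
Set denominator = 0: s^2 + 5.5*s + 4.14 = (s + 4.6)(s + 0.9) = 0 → Poles: -0.9, -4.6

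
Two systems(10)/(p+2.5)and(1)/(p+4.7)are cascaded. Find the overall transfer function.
Series: H = H₁ · H₂ = (n₁·n₂)/(d₁·d₂).
Num: n₁·n₂ = 10. Den: d₁·d₂ = p^2 + 7.2*p + 11.75.
H(p) = (10)/(p^2 + 7.2*p + 11.75)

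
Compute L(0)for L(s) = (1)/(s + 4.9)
DC gain = L(0) = num(0)/den(0) = 1/4.9 = 0.2041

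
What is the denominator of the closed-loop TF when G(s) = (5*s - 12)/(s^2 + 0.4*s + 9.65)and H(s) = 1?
Characteristic poly = G_den * H_den + G_num * H_num = (s^2 + 0.4*s + 9.65) + (5*s - 12) = s^2 + 5.4*s - 2.35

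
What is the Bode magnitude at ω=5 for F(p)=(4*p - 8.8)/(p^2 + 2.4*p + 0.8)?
Substitute p = j*5: F(j5) = 0.620799 - 0.518612j.
|F(j5)| = sqrt(Re² + Im²) = 0.8089.
20*log₁₀(0.8089) = -1.84 dB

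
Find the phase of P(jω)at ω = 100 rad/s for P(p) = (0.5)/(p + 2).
Substitute p = j*100: P(j100) = 9.996e-05 - 0.004998j.
∠P(j100) = atan2(Im, Re) = atan2(-0.004998, 9.996e-05) = -88.85°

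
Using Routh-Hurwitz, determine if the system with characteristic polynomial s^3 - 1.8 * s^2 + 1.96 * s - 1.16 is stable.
Routh array:
s^3: [1, 1.96]; s^2: [-1.8, -1.16]; s^1: [1.31556]; s^0: [-1.16]
First column: [1, -1.8, 1.31556, -1.16]. Sign changes = 3.
No, unstable (3 RHP root(s))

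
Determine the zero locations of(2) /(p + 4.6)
Numerator is a nonzero constant (2) → Zeros: none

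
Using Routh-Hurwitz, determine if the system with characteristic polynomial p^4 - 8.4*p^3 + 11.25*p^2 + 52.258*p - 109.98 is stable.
Routh array:
p^4: [1, 11.25, -109.98]; p^3: [-8.4, 52.258]; p^2: [17.4712, -109.98]; p^1: [-0.61945]; p^0: [-109.98]
First column: [1, -8.4, 17.4712, -0.61945, -109.98]. Sign changes = 3.
No, unstable (3 RHP root(s))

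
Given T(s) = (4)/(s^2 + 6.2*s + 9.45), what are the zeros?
Numerator is a nonzero constant (4) → Zeros: none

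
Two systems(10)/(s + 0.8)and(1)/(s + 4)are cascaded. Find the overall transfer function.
Series: H = H₁ · H₂ = (n₁·n₂)/(d₁·d₂).
Num: n₁·n₂ = 10. Den: d₁·d₂ = s^2 + 4.8*s + 3.2.
H(s) = (10)/(s^2 + 4.8*s + 3.2)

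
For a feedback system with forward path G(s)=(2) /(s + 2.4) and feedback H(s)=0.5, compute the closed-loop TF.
Closed-loop T = G/(1+GH).
Numerator: G_num * H_den = 2.
Denominator: G_den * H_den + G_num * H_num = (s + 2.4) + (1) = s + 3.4.
T(s) = (2)/(s + 3.4)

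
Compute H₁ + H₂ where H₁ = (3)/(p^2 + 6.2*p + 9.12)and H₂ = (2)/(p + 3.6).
Parallel: H = H₁ + H₂ = (n₁·d₂ + n₂·d₁)/(d₁·d₂).
n₁·d₂ = 3*p + 10.8. n₂·d₁ = 2*p^2 + 12.4*p + 18.24. Sum = 2*p^2 + 15.4*p + 29.04. d₁·d₂ = p^3 + 9.8*p^2 + 31.44*p + 32.832.
H(p) = (2*p^2 + 15.4*p + 29.04)/(p^3 + 9.8*p^2 + 31.44*p + 32.832)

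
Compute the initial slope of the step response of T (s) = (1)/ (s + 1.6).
IVT: y'(0⁺) = lim_{s→∞} s²·Y(s) = lim_{s→∞} s·T(s).
deg(num) = 0, deg(den) = 1, relative degree = 1, so s·T(s) → (leading num)/(leading den) = 1/1 = 1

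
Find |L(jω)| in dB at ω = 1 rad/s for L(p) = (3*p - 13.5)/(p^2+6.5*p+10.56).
Substitute p = j*1: L(j1) = -0.819792 + 0.871198j.
|L(j1)| = sqrt(Re² + Im²) = 1.196.
20*log₁₀(1.196) = 1.56 dB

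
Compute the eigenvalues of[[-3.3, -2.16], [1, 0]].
Eigenvalues solve det(λI - A) = 0.
Characteristic polynomial: λ^2 + 3.3*λ + 2.16 = 0.
Factor: (λ + 0.9)(λ + 2.4) = 0.
Roots: -0.9, -2.4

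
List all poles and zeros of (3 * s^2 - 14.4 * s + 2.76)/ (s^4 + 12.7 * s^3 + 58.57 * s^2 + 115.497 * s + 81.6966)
Set denominator = 0: s^4 + 12.7*s^3 + 58.57*s^2 + 115.497*s + 81.6966 = (s + 2.7)(s + 1.8)(s + 4.1)(s + 4.1) = 0 → Poles: -1.8, -2.7, -4.1, -4.1
Set numerator = 0: 3*s^2 - 14.4*s + 2.76 = 3*(s - 0.2)(s - 4.6) = 0 → Zeros: 0.2, 4.6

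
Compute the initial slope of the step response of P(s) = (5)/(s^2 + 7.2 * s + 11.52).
IVT: y'(0⁺) = lim_{s→∞} s²·Y(s) = lim_{s→∞} s·P(s).
deg(num) = 0, deg(den) = 2, relative degree = 2 ≥ 2, so s·P(s) → 0. Initial slope = 0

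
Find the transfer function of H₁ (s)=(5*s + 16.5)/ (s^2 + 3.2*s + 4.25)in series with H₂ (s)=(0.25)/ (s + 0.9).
Series: H = H₁ · H₂ = (n₁·n₂)/(d₁·d₂).
Num: n₁·n₂ = 1.25*s + 4.125. Den: d₁·d₂ = s^3 + 4.1*s^2 + 7.13*s + 3.825.
H(s) = (1.25*s + 4.125)/(s^3 + 4.1*s^2 + 7.13*s + 3.825)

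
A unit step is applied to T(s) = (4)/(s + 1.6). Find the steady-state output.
FVT: lim_{t→∞} y(t) = lim_{s→0} s*Y(s) where Y(s) = T(s)/s.
= lim_{s→0} T(s) = T(0) = num(0)/den(0) = 4/1.6 = 2.5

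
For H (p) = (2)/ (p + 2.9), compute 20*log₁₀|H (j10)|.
Substitute p = j*10: H(j10) = 0.0535006 - 0.184485j.
|H(j10)| = sqrt(Re² + Im²) = 0.1921.
20*log₁₀(0.1921) = -14.33 dB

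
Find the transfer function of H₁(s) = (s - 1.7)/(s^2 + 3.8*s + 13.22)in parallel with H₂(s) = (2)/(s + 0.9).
Parallel: H = H₁ + H₂ = (n₁·d₂ + n₂·d₁)/(d₁·d₂).
n₁·d₂ = s^2 - 0.8*s - 1.53. n₂·d₁ = 2*s^2 + 7.6*s + 26.44. Sum = 3*s^2 + 6.8*s + 24.91. d₁·d₂ = s^3 + 4.7*s^2 + 16.64*s + 11.898.
H(s) = (3*s^2 + 6.8*s + 24.91)/(s^3 + 4.7*s^2 + 16.64*s + 11.898)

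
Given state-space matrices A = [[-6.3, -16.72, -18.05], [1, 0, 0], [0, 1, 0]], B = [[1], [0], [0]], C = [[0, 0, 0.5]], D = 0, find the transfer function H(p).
H(p) = C(pI - A)⁻¹B + D.
Characteristic polynomial det(pI - A) = p^3 + 6.3*p^2 + 16.72*p + 18.05.
Numerator from C·adj(pI-A)·B + D·det(pI-A) = 0.5.
H(p) = (0.5)/(p^3 + 6.3*p^2 + 16.72*p + 18.05)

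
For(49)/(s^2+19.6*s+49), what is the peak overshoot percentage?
Standard form: ωn²/(s²+2ζωn·s+ωn²) → ωn = 7, ζ = 1.4.
ζ ≥ 1, so the response is non-oscillatory: peak overshoot = 0%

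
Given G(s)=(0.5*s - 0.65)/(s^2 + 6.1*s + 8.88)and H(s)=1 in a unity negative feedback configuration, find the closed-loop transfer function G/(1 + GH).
Closed-loop T = G/(1+GH).
Numerator: G_num * H_den = 0.5*s - 0.65.
Denominator: G_den * H_den + G_num * H_num = (s^2 + 6.1*s + 8.88) + (0.5*s - 0.65) = s^2 + 6.6*s + 8.23.
T(s) = (0.5*s - 0.65)/(s^2 + 6.6*s + 8.23)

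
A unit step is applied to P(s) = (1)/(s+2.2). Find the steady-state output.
FVT: lim_{t→∞} y(t) = lim_{s→0} s*Y(s) where Y(s) = P(s)/s.
= lim_{s→0} P(s) = P(0) = num(0)/den(0) = 1/2.2 = 0.4545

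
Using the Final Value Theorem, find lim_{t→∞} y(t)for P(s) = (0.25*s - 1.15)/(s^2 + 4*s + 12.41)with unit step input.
FVT: lim_{t→∞} y(t) = lim_{s→0} s*Y(s) where Y(s) = P(s)/s.
= lim_{s→0} P(s) = P(0) = num(0)/den(0) = -1.15/12.41 = -0.09267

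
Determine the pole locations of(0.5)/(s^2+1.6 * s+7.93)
Set denominator = 0: s^2 + 1.6*s + 7.93 = 0 → Poles: -0.8 + 2.7j, -0.8 - 2.7j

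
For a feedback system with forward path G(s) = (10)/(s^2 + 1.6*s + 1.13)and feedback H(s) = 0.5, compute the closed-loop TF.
Closed-loop T = G/(1+GH).
Numerator: G_num * H_den = 10.
Denominator: G_den * H_den + G_num * H_num = (s^2 + 1.6*s + 1.13) + (5) = s^2 + 1.6*s + 6.13.
T(s) = (10)/(s^2 + 1.6*s + 6.13)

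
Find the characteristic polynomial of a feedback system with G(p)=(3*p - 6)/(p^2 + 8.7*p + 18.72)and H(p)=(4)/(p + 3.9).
Characteristic poly = G_den * H_den + G_num * H_num = (p^3 + 12.6*p^2 + 52.65*p + 73.008) + (12*p - 24) = p^3 + 12.6*p^2 + 64.65*p + 49.008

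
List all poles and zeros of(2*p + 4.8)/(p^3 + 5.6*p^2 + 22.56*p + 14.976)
Set denominator = 0: p^3 + 5.6*p^2 + 22.56*p + 14.976 = (p + 0.8)(p^2 + 4.8*p + 18.72) = 0 → Poles: -0.8, -2.4 + 3.6j, -2.4 - 3.6j
Set numerator = 0: 2*p + 4.8 = 0 → Zeros: -2.4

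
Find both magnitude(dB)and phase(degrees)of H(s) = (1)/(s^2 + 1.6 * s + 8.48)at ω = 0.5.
Substitute s = j*0.5: H(j0.5) = 0.120369 - 0.0117005j.
|H| = 20*log₁₀(sqrt(Re²+Im²)) = -18.35 dB.
∠H = atan2(Im, Re) = -5.55°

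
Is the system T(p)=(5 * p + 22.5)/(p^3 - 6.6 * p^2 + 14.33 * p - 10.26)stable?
Denominator: p^3 - 6.6*p^2 + 14.33*p - 10.26 = (p - 2)(p - 1.9)(p - 2.7). Poles: 1.9, 2, 2.7. All Re(p)<0: No (unstable)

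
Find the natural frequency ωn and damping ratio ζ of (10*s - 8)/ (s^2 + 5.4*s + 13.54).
Underdamped: complex pole -2.7 + 2.5j. ωn = |pole| = 3.68, ζ = -Re(pole)/ωn = 0.7338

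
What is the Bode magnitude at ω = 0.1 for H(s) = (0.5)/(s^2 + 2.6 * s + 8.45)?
Substitute s = j*0.1: H(j0.1) = 0.0591855 - 0.00182325j.
|H(j0.1)| = sqrt(Re² + Im²) = 0.05921.
20*log₁₀(0.05921) = -24.55 dB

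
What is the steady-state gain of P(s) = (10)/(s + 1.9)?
DC gain = P(0) = num(0)/den(0) = 10/1.9 = 5.263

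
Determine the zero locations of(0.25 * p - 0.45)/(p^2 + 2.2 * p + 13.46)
Set numerator = 0: 0.25*p - 0.45 = 0 → Zeros: 1.8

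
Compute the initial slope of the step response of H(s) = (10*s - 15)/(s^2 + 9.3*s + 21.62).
IVT: y'(0⁺) = lim_{s→∞} s²·Y(s) = lim_{s→∞} s·H(s).
deg(num) = 1, deg(den) = 2, relative degree = 1, so s·H(s) → (leading num)/(leading den) = 10/1 = 10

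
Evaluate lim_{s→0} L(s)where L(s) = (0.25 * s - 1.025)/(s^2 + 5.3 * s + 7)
DC gain = L(0) = num(0)/den(0) = -1.025/7 = -0.1464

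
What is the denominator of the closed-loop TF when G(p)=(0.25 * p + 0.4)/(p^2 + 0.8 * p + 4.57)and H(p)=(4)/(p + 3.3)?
Characteristic poly = G_den * H_den + G_num * H_num = (p^3 + 4.1*p^2 + 7.21*p + 15.081) + (p + 1.6) = p^3 + 4.1*p^2 + 8.21*p + 16.681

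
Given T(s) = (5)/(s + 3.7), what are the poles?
Set denominator = 0: s + 3.7 = 0 → Poles: -3.7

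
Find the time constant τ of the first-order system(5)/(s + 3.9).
First-order system: τ = -1/pole. Pole = -3.9. τ = -1/(-3.9) = 0.2564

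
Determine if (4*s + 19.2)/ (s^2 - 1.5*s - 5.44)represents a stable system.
Denominator: s^2 - 1.5*s - 5.44 = (s - 3.2)(s + 1.7). Poles: -1.7, 3.2. All Re(p)<0: No (unstable)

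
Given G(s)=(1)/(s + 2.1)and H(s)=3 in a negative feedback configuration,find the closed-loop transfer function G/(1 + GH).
Closed-loop T = G/(1+GH).
Numerator: G_num * H_den = 1.
Denominator: G_den * H_den + G_num * H_num = (s + 2.1) + (3) = s + 5.1.
T(s) = (1)/(s + 5.1)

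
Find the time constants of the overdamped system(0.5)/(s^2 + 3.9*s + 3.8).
Overdamped: real poles at -2, -1.9. τ = -1/pole → τ₁ = 0.5, τ₂ = 0.5263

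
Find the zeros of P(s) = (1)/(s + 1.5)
Numerator is a nonzero constant (1) → Zeros: none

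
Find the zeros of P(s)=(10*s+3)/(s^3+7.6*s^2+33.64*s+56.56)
Set numerator = 0: 10*s + 3 = 0 → Zeros: -0.3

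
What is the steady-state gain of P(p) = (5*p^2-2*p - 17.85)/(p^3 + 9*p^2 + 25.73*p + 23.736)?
DC gain = P(0) = num(0)/den(0) = -17.85/23.736 = -0.752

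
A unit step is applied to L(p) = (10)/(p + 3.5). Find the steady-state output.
FVT: lim_{t→∞} y(t) = lim_{p→0} p*Y(p) where Y(p) = L(p)/p.
= lim_{p→0} L(p) = L(0) = num(0)/den(0) = 10/3.5 = 2.857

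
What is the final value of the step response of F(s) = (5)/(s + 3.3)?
FVT: lim_{t→∞} y(t) = lim_{s→0} s*Y(s) where Y(s) = F(s)/s.
= lim_{s→0} F(s) = F(0) = num(0)/den(0) = 5/3.3 = 1.515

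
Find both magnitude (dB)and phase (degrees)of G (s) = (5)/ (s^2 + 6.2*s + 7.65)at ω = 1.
Substitute s = j*1: G(j1) = 0.402238 - 0.375019j.
|G| = 20*log₁₀(sqrt(Re²+Im²)) = -5.19 dB.
∠G = atan2(Im, Re) = -42.99°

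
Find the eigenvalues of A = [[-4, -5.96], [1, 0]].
Eigenvalues solve det(λI - A) = 0.
Characteristic polynomial: λ^2 + 4*λ + 5.96 = 0.
Roots: -2 + 1.4j, -2 - 1.4j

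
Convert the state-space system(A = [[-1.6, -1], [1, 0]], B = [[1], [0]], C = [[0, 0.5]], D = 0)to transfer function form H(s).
H(s) = C(sI - A)⁻¹B + D.
Characteristic polynomial det(sI - A) = s^2 + 1.6*s + 1.
Numerator from C·adj(sI-A)·B + D·det(sI-A) = 0.5.
H(s) = (0.5)/(s^2 + 1.6*s + 1)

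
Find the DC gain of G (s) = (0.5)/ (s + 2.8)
DC gain = G(0) = num(0)/den(0) = 0.5/2.8 = 0.1786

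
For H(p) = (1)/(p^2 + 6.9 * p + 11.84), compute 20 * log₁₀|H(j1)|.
Substitute p = j*1: H(j1) = 0.065651 - 0.0417889j.
|H(j1)| = sqrt(Re² + Im²) = 0.07782.
20*log₁₀(0.07782) = -22.18 dB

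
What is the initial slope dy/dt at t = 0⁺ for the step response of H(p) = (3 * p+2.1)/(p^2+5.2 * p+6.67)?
IVT: y'(0⁺) = lim_{p→∞} p²·Y(p) = lim_{p→∞} p·H(p).
deg(num) = 1, deg(den) = 2, relative degree = 1, so p·H(p) → (leading num)/(leading den) = 3/1 = 3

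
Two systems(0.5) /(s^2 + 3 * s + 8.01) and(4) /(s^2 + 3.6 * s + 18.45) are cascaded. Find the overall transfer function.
Series: H = H₁ · H₂ = (n₁·n₂)/(d₁·d₂).
Num: n₁·n₂ = 2. Den: d₁·d₂ = s^4 + 6.6*s^3 + 37.26*s^2 + 84.186*s + 147.7845.
H(s) = (2)/(s^4 + 6.6*s^3 + 37.26*s^2 + 84.186*s + 147.7845)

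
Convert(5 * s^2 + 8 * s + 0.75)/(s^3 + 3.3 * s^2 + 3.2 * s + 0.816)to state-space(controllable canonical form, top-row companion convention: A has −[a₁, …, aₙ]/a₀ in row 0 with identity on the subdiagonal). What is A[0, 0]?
Reachable canonical form for den = s^3 + 3.3*s^2 + 3.2*s + 0.816: top row of A = -[a₁,a₂,...,aₙ]/a₀, ones on the subdiagonal, zeros elsewhere.
A = [[-3.3, -3.2, -0.816], [1, 0, 0], [0, 1, 0]].
A[0,0] = -3.3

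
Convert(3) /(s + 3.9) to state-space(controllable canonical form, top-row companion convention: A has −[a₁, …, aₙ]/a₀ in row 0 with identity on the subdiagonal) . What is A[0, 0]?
Reachable canonical form for den = s + 3.9: top row of A = -[a₁,a₂,...,aₙ]/a₀, ones on the subdiagonal, zeros elsewhere.
A = [[-3.9]].
A[0,0] = -3.9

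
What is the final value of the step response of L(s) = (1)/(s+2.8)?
FVT: lim_{t→∞} y(t) = lim_{s→0} s*Y(s) where Y(s) = L(s)/s.
= lim_{s→0} L(s) = L(0) = num(0)/den(0) = 1/2.8 = 0.3571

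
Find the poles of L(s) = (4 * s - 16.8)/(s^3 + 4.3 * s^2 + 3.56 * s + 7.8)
Set denominator = 0: s^3 + 4.3*s^2 + 3.56*s + 7.8 = (s + 3.9)(s^2 + 0.4*s + 2) = 0 → Poles: -0.2 + 1.4j, -0.2 - 1.4j, -3.9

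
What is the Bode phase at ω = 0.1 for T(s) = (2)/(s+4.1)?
Substitute s = j*0.1: T(j0.1) = 0.487515 - 0.0118906j.
∠T(j0.1) = atan2(Im, Re) = atan2(-0.0118906, 0.487515) = -1.40°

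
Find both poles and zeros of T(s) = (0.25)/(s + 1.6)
Set denominator = 0: s + 1.6 = 0 → Poles: -1.6
Numerator is a nonzero constant (0.25) → Zeros: none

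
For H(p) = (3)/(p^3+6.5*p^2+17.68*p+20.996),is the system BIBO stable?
Denominator: p^3 + 6.5*p^2 + 17.68*p + 20.996 = (p + 2.9)(p^2 + 3.6*p + 7.24). Poles: -1.8 + 2j, -1.8 - 2j, -2.9. All Re(p)<0: Yes (stable)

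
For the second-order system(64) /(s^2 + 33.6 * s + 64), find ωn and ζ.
Standard form: ωn²/(s²+2ζωn·s+ωn²).
const=64=ωn² → ωn=8, s coeff=33.6=2ζωn → ζ=2.1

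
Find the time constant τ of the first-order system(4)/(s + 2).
First-order system: τ = -1/pole. Pole = -2. τ = -1/(-2) = 0.5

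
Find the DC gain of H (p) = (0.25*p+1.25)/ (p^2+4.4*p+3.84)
DC gain = H(0) = num(0)/den(0) = 1.25/3.84 = 0.3255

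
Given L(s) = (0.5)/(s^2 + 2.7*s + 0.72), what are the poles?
Set denominator = 0: s^2 + 2.7*s + 0.72 = (s + 2.4)(s + 0.3) = 0 → Poles: -0.3, -2.4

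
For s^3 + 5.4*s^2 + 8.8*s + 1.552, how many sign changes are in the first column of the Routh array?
Routh array:
s^3: [1, 8.8]; s^2: [5.4, 1.552]; s^1: [8.51259]; s^0: [1.552]
First column: [1, 5.4, 8.51259, 1.552]. Sign changes = 0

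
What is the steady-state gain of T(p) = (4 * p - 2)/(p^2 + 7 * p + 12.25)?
DC gain = T(0) = num(0)/den(0) = -2/12.25 = -0.1633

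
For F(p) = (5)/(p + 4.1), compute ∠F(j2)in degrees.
Substitute p = j*2: F(j2) = 0.985103 - 0.480538j.
∠F(j2) = atan2(Im, Re) = atan2(-0.480538, 0.985103) = -26.00°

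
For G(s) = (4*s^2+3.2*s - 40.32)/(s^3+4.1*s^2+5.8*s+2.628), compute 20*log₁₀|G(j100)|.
Substitute s = j*100: G(j100) = 0.00132105 - 0.0400094j.
|G(j100)| = sqrt(Re² + Im²) = 0.04003.
20*log₁₀(0.04003) = -27.95 dB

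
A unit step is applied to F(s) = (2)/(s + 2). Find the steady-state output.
FVT: lim_{t→∞} y(t) = lim_{s→0} s*Y(s) where Y(s) = F(s)/s.
= lim_{s→0} F(s) = F(0) = num(0)/den(0) = 2/2 = 1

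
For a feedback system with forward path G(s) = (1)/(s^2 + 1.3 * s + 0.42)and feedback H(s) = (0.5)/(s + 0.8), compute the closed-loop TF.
Closed-loop T = G/(1+GH).
Numerator: G_num * H_den = s + 0.8.
Denominator: G_den * H_den + G_num * H_num = (s^3 + 2.1*s^2 + 1.46*s + 0.336) + (0.5) = s^3 + 2.1*s^2 + 1.46*s + 0.836.
T(s) = (s + 0.8)/(s^3 + 2.1*s^2 + 1.46*s + 0.836)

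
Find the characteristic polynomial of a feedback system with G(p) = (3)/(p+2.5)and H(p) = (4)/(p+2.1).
Characteristic poly = G_den * H_den + G_num * H_num = (p^2 + 4.6*p + 5.25) + (12) = p^2 + 4.6*p + 17.25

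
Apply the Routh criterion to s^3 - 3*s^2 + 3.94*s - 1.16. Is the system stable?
Routh array:
s^3: [1, 3.94]; s^2: [-3, -1.16]; s^1: [3.55333]; s^0: [-1.16]
First column: [1, -3, 3.55333, -1.16]. Sign changes = 3.
No, unstable (3 RHP root(s))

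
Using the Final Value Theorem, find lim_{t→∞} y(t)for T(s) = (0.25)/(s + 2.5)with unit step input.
FVT: lim_{t→∞} y(t) = lim_{s→0} s*Y(s) where Y(s) = T(s)/s.
= lim_{s→0} T(s) = T(0) = num(0)/den(0) = 0.25/2.5 = 0.1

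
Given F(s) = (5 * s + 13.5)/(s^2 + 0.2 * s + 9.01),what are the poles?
Set denominator = 0: s^2 + 0.2*s + 9.01 = 0 → Poles: -0.1 + 3j, -0.1 - 3j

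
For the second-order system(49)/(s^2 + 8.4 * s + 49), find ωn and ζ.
Standard form: ωn²/(s²+2ζωn·s+ωn²).
const=49=ωn² → ωn=7, s coeff=8.4=2ζωn → ζ=0.6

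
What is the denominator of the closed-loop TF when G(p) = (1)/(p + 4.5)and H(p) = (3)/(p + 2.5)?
Characteristic poly = G_den * H_den + G_num * H_num = (p^2 + 7*p + 11.25) + (3) = p^2 + 7*p + 14.25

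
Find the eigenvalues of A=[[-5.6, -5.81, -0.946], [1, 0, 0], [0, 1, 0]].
Eigenvalues solve det(λI - A) = 0.
Characteristic polynomial: λ^3 + 5.6*λ^2 + 5.81*λ + 0.946 = 0.
Factor: (λ + 4.3)(λ + 1.1)(λ + 0.2) = 0.
Roots: -0.2, -1.1, -4.3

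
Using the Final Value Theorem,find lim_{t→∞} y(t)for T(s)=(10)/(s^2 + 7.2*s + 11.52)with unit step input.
FVT: lim_{t→∞} y(t) = lim_{s→0} s*Y(s) where Y(s) = T(s)/s.
= lim_{s→0} T(s) = T(0) = num(0)/den(0) = 10/11.52 = 0.8681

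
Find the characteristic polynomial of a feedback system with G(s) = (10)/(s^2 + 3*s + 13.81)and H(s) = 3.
Characteristic poly = G_den * H_den + G_num * H_num = (s^2 + 3*s + 13.81) + (30) = s^2 + 3*s + 43.81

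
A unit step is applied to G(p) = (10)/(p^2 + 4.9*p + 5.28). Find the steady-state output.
FVT: lim_{t→∞} y(t) = lim_{p→0} p*Y(p) where Y(p) = G(p)/p.
= lim_{p→0} G(p) = G(0) = num(0)/den(0) = 10/5.28 = 1.894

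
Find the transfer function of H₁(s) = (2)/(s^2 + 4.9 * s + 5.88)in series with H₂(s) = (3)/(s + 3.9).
Series: H = H₁ · H₂ = (n₁·n₂)/(d₁·d₂).
Num: n₁·n₂ = 6. Den: d₁·d₂ = s^3 + 8.8*s^2 + 24.99*s + 22.932.
H(s) = (6)/(s^3 + 8.8*s^2 + 24.99*s + 22.932)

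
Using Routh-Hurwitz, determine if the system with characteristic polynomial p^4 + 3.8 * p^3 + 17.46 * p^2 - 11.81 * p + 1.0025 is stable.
Routh array:
p^4: [1, 17.46, 1.0025]; p^3: [3.8, -11.81]; p^2: [20.5679, 1.0025]; p^1: [-11.9952]; p^0: [1.0025]
First column: [1, 3.8, 20.5679, -11.9952, 1.0025]. Sign changes = 2.
No, unstable (2 RHP root(s))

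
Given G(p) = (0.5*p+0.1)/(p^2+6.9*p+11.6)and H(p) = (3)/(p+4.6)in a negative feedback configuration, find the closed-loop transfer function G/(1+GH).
Closed-loop T = G/(1+GH).
Numerator: G_num * H_den = 0.5*p^2 + 2.4*p + 0.46.
Denominator: G_den * H_den + G_num * H_num = (p^3 + 11.5*p^2 + 43.34*p + 53.36) + (1.5*p + 0.3) = p^3 + 11.5*p^2 + 44.84*p + 53.66.
T(p) = (0.5*p^2 + 2.4*p + 0.46)/(p^3 + 11.5*p^2 + 44.84*p + 53.66)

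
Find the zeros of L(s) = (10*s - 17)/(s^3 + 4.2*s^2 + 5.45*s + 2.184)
Set numerator = 0: 10*s - 17 = 0 → Zeros: 1.7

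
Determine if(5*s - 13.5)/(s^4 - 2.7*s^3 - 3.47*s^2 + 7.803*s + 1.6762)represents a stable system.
Denominator: s^4 - 2.7*s^3 - 3.47*s^2 + 7.803*s + 1.6762 = (s - 1.7)(s - 2.9)(s + 0.2)(s + 1.7). Poles: -0.2, -1.7, 1.7, 2.9. All Re(p)<0: No (unstable)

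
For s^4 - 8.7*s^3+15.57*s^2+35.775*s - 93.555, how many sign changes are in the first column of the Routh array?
Routh array:
s^4: [1, 15.57, -93.555]; s^3: [-8.7, 35.775]; s^2: [19.6821, -93.555]; s^1: [-5.57881]; s^0: [-93.555]
First column: [1, -8.7, 19.6821, -5.57881, -93.555]. Sign changes = 3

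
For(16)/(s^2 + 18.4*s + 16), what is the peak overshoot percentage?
Standard form: ωn²/(s²+2ζωn·s+ωn²) → ωn = 4, ζ = 2.3.
ζ ≥ 1, so the response is non-oscillatory: peak overshoot = 0%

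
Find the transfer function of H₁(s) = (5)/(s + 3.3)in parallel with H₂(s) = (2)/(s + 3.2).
Parallel: H = H₁ + H₂ = (n₁·d₂ + n₂·d₁)/(d₁·d₂).
n₁·d₂ = 5*s + 16. n₂·d₁ = 2*s + 6.6. Sum = 7*s + 22.6. d₁·d₂ = s^2 + 6.5*s + 10.56.
H(s) = (7*s + 22.6)/(s^2 + 6.5*s + 10.56)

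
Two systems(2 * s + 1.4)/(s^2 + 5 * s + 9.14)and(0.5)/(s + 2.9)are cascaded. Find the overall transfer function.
Series: H = H₁ · H₂ = (n₁·n₂)/(d₁·d₂).
Num: n₁·n₂ = s + 0.7. Den: d₁·d₂ = s^3 + 7.9*s^2 + 23.64*s + 26.506.
H(s) = (s + 0.7)/(s^3 + 7.9*s^2 + 23.64*s + 26.506)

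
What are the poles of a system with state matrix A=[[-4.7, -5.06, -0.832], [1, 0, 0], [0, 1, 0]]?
Eigenvalues solve det(λI - A) = 0.
Characteristic polynomial: λ^3 + 4.7*λ^2 + 5.06*λ + 0.832 = 0.
Factor: (λ + 1.3)(λ + 0.2)(λ + 3.2) = 0.
Roots: -0.2, -1.3, -3.2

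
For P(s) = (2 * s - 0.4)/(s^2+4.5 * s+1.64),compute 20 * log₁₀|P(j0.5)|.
Substitute s = j*0.5: P(j0.5) = 0.242187 + 0.327395j.
|P(j0.5)| = sqrt(Re² + Im²) = 0.4072.
20*log₁₀(0.4072) = -7.80 dB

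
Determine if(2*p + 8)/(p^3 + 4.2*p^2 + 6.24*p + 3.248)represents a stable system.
Denominator: p^3 + 4.2*p^2 + 6.24*p + 3.248 = (p + 1.4)(p^2 + 2.8*p + 2.32). Poles: -1.4, -1.4 + 0.6j, -1.4 - 0.6j. All Re(p)<0: Yes (stable)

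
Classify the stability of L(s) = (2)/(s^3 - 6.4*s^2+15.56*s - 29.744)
Denominator: s^3 - 6.4*s^2 + 15.56*s - 29.744 = (s - 4.4)(s^2 - 2*s + 6.76). Poles: 1 + 2.4j, 1 - 2.4j, 4.4. Unstable (3 pole(s) in RHP)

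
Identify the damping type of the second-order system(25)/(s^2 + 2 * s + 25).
Standard form: ωn²/(s²+2ζωn·s+ωn²) gives ωn=5, ζ=0.2.
Underdamped (ζ = 0.2 < 1)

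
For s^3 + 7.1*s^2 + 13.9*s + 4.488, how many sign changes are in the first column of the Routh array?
Routh array:
s^3: [1, 13.9]; s^2: [7.1, 4.488]; s^1: [13.2679]; s^0: [4.488]
First column: [1, 7.1, 13.2679, 4.488]. Sign changes = 0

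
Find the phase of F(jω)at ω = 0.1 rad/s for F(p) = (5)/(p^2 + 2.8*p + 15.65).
Substitute p = j*0.1: F(j0.1) = 0.319591 - 0.00572157j.
∠F(j0.1) = atan2(Im, Re) = atan2(-0.00572157, 0.319591) = -1.03°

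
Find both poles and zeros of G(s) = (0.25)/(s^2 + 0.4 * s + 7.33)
Set denominator = 0: s^2 + 0.4*s + 7.33 = 0 → Poles: -0.2 + 2.7j, -0.2 - 2.7j
Numerator is a nonzero constant (0.25) → Zeros: none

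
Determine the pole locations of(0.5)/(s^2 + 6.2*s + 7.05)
Set denominator = 0: s^2 + 6.2*s + 7.05 = (s + 1.5)(s + 4.7) = 0 → Poles: -1.5, -4.7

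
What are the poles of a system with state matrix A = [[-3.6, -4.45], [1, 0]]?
Eigenvalues solve det(λI - A) = 0.
Characteristic polynomial: λ^2 + 3.6*λ + 4.45 = 0.
Roots: -1.8 + 1.1j, -1.8 - 1.1j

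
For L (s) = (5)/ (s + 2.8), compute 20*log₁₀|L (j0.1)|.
Substitute s = j*0.1: L(j0.1) = 1.78344 - 0.0636943j.
|L(j0.1)| = sqrt(Re² + Im²) = 1.785.
20*log₁₀(1.785) = 5.03 dB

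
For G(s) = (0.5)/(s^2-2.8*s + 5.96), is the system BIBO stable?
Denominator: s^2 - 2.8*s + 5.96. Poles: 1.4 + 2j, 1.4 - 2j. All Re(p)<0: No (unstable)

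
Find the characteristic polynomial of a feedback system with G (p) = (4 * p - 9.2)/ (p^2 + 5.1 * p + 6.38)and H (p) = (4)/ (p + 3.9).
Characteristic poly = G_den * H_den + G_num * H_num = (p^3 + 9*p^2 + 26.27*p + 24.882) + (16*p - 36.8) = p^3 + 9*p^2 + 42.27*p - 11.918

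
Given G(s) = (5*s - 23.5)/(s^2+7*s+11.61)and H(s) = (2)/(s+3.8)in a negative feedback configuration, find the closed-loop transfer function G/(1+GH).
Closed-loop T = G/(1+GH).
Numerator: G_num * H_den = 5*s^2 - 4.5*s - 89.3.
Denominator: G_den * H_den + G_num * H_num = (s^3 + 10.8*s^2 + 38.21*s + 44.118) + (10*s - 47) = s^3 + 10.8*s^2 + 48.21*s - 2.882.
T(s) = (5*s^2 - 4.5*s - 89.3)/(s^3 + 10.8*s^2 + 48.21*s - 2.882)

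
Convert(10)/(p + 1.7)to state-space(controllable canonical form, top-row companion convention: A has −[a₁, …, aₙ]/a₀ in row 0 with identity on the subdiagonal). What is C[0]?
Reachable canonical form: C = numerator coefficients (right-aligned, zero-padded to length n).
num = 10, C = [[10]].
C[0] = 10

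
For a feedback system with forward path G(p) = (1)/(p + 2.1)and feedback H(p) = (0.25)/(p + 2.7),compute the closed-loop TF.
Closed-loop T = G/(1+GH).
Numerator: G_num * H_den = p + 2.7.
Denominator: G_den * H_den + G_num * H_num = (p^2 + 4.8*p + 5.67) + (0.25) = p^2 + 4.8*p + 5.92.
T(p) = (p + 2.7)/(p^2 + 4.8*p + 5.92)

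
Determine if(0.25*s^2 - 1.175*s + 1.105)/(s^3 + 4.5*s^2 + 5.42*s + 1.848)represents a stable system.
Denominator: s^3 + 4.5*s^2 + 5.42*s + 1.848 = (s + 2.8)(s + 0.6)(s + 1.1). Poles: -0.6, -1.1, -2.8. All Re(p)<0: Yes (stable)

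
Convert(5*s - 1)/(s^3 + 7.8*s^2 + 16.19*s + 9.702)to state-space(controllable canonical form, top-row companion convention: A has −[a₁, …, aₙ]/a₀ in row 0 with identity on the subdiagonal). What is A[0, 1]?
Reachable canonical form for den = s^3 + 7.8*s^2 + 16.19*s + 9.702: top row of A = -[a₁,a₂,...,aₙ]/a₀, ones on the subdiagonal, zeros elsewhere.
A = [[-7.8, -16.19, -9.702], [1, 0, 0], [0, 1, 0]].
A[0,1] = -16.19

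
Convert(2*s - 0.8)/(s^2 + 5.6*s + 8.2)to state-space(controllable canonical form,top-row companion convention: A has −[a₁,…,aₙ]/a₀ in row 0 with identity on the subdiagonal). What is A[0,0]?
Reachable canonical form for den = s^2 + 5.6*s + 8.2: top row of A = -[a₁,a₂,...,aₙ]/a₀, ones on the subdiagonal, zeros elsewhere.
A = [[-5.6, -8.2], [1, 0]].
A[0,0] = -5.6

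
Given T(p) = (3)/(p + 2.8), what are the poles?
Set denominator = 0: p + 2.8 = 0 → Poles: -2.8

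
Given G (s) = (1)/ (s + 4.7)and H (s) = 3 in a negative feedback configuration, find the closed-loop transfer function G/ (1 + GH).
Closed-loop T = G/(1+GH).
Numerator: G_num * H_den = 1.
Denominator: G_den * H_den + G_num * H_num = (s + 4.7) + (3) = s + 7.7.
T(s) = (1)/(s + 7.7)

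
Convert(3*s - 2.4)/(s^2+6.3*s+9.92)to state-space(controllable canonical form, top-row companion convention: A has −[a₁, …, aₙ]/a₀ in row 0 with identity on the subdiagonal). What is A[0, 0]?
Reachable canonical form for den = s^2 + 6.3*s + 9.92: top row of A = -[a₁,a₂,...,aₙ]/a₀, ones on the subdiagonal, zeros elsewhere.
A = [[-6.3, -9.92], [1, 0]].
A[0,0] = -6.3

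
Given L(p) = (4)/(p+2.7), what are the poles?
Set denominator = 0: p + 2.7 = 0 → Poles: -2.7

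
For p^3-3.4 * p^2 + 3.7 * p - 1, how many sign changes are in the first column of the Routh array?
Routh array:
p^3: [1, 3.7]; p^2: [-3.4, -1]; p^1: [3.40588]; p^0: [-1]
First column: [1, -3.4, 3.40588, -1]. Sign changes = 3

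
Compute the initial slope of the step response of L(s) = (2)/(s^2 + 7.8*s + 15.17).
IVT: y'(0⁺) = lim_{s→∞} s²·Y(s) = lim_{s→∞} s·L(s).
deg(num) = 0, deg(den) = 2, relative degree = 2 ≥ 2, so s·L(s) → 0. Initial slope = 0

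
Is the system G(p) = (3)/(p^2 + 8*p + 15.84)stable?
Denominator: p^2 + 8*p + 15.84 = (p + 3.6)(p + 4.4). Poles: -3.6, -4.4. All Re(p)<0: Yes (stable)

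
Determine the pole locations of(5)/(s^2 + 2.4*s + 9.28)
Set denominator = 0: s^2 + 2.4*s + 9.28 = 0 → Poles: -1.2 + 2.8j, -1.2 - 2.8j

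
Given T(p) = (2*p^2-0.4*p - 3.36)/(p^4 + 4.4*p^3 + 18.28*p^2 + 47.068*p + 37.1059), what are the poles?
Set denominator = 0: p^4 + 4.4*p^3 + 18.28*p^2 + 47.068*p + 37.1059 = (p + 1.3)(p + 2.3)(p^2 + 0.8*p + 12.41) = 0 → Poles: -0.4 + 3.5j, -0.4 - 3.5j, -1.3, -2.3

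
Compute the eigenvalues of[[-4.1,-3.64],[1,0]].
Eigenvalues solve det(λI - A) = 0.
Characteristic polynomial: λ^2 + 4.1*λ + 3.64 = 0.
Factor: (λ + 1.3)(λ + 2.8) = 0.
Roots: -1.3, -2.8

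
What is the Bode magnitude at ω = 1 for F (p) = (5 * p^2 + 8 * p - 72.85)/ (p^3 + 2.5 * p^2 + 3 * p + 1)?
Substitute p = j*1: F(j1) = 21.244 + 22.992j.
|F(j1)| = sqrt(Re² + Im²) = 31.3.
20*log₁₀(31.3) = 29.91 dB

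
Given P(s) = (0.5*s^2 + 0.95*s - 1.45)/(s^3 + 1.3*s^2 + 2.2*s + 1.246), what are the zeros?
Set numerator = 0: 0.5*s^2 + 0.95*s - 1.45 = 0.5*(s - 1)(s + 2.9) = 0 → Zeros: -2.9, 1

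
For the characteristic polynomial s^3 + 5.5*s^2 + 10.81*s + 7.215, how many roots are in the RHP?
s^3 + 5.5*s^2 + 10.81*s + 7.215 = (s + 1.5)(s^2 + 4*s + 4.81). Poles: -1.5, -2 + 0.9j, -2 - 0.9j. RHP poles (Re>0): 0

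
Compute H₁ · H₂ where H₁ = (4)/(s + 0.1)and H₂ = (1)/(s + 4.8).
Series: H = H₁ · H₂ = (n₁·n₂)/(d₁·d₂).
Num: n₁·n₂ = 4. Den: d₁·d₂ = s^2 + 4.9*s + 0.48.
H(s) = (4)/(s^2 + 4.9*s + 0.48)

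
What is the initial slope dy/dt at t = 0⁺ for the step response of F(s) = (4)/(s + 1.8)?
IVT: y'(0⁺) = lim_{s→∞} s²·Y(s) = lim_{s→∞} s·F(s).
deg(num) = 0, deg(den) = 1, relative degree = 1, so s·F(s) → (leading num)/(leading den) = 4/1 = 4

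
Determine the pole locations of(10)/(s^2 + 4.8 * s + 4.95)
Set denominator = 0: s^2 + 4.8*s + 4.95 = (s + 3.3)(s + 1.5) = 0 → Poles: -1.5, -3.3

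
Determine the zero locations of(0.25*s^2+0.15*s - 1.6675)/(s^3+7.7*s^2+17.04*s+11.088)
Set numerator = 0: 0.25*s^2 + 0.15*s - 1.6675 = 0.25*(s + 2.9)(s - 2.3) = 0 → Zeros: -2.9, 2.3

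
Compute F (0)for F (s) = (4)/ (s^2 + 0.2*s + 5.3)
DC gain = F(0) = num(0)/den(0) = 4/5.3 = 0.7547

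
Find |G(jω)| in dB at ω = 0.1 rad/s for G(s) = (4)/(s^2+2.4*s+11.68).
Substitute s = j*0.1: G(j0.1) = 0.342614 - 0.00704605j.
|G(j0.1)| = sqrt(Re² + Im²) = 0.3427.
20*log₁₀(0.3427) = -9.30 dB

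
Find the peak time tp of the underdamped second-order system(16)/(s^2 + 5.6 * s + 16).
Standard form: ωn²/(s²+2ζωn·s+ωn²) → ωn = 4, ζ = 0.7.
ωd = ωn·√(1-ζ²) = 4·√(1-0.7²) = 2.857.
tp = π/ωd = π/2.857 = 1.1 s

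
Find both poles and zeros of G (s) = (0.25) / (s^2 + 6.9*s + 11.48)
Set denominator = 0: s^2 + 6.9*s + 11.48 = (s + 2.8)(s + 4.1) = 0 → Poles: -2.8, -4.1
Numerator is a nonzero constant (0.25) → Zeros: none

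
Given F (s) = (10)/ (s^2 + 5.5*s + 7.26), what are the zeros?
Numerator is a nonzero constant (10) → Zeros: none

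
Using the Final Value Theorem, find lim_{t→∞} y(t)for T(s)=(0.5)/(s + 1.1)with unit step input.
FVT: lim_{t→∞} y(t) = lim_{s→0} s*Y(s) where Y(s) = T(s)/s.
= lim_{s→0} T(s) = T(0) = num(0)/den(0) = 0.5/1.1 = 0.4545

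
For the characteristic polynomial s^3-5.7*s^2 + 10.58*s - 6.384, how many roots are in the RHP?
s^3 - 5.7*s^2 + 10.58*s - 6.384 = (s - 2.4)(s - 1.9)(s - 1.4). Poles: 1.4, 1.9, 2.4. RHP poles (Re>0): 3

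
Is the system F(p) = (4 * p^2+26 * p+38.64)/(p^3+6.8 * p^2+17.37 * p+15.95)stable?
Denominator: p^3 + 6.8*p^2 + 17.37*p + 15.95 = (p + 2.2)(p^2 + 4.6*p + 7.25). Poles: -2.2, -2.3 + 1.4j, -2.3 - 1.4j. All Re(p)<0: Yes (stable)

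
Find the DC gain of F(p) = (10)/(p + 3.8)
DC gain = F(0) = num(0)/den(0) = 10/3.8 = 2.632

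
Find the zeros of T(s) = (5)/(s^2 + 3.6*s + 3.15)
Numerator is a nonzero constant (5) → Zeros: none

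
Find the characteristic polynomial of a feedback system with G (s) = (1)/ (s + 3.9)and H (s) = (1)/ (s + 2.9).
Characteristic poly = G_den * H_den + G_num * H_num = (s^2 + 6.8*s + 11.31) + (1) = s^2 + 6.8*s + 12.31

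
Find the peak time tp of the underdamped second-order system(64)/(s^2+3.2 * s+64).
Standard form: ωn²/(s²+2ζωn·s+ωn²) → ωn = 8, ζ = 0.2.
ωd = ωn·√(1-ζ²) = 8·√(1-0.2²) = 7.838.
tp = π/ωd = π/7.838 = 0.4008 s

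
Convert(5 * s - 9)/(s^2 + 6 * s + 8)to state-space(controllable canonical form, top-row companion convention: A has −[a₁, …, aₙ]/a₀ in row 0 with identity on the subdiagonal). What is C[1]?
Reachable canonical form: C = numerator coefficients (right-aligned, zero-padded to length n).
num = 5*s - 9, C = [[5, -9]].
C[1] = -9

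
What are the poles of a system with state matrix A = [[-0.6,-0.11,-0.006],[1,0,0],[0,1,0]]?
Eigenvalues solve det(λI - A) = 0.
Characteristic polynomial: λ^3 + 0.6*λ^2 + 0.11*λ + 0.006 = 0.
Factor: (λ + 0.1)(λ + 0.2)(λ + 0.3) = 0.
Roots: -0.1, -0.2, -0.3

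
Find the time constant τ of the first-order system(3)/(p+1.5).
First-order system: τ = -1/pole. Pole = -1.5. τ = -1/(-1.5) = 0.6667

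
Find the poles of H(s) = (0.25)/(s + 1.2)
Set denominator = 0: s + 1.2 = 0 → Poles: -1.2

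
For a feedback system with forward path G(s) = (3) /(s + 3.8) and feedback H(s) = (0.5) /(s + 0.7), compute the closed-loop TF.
Closed-loop T = G/(1+GH).
Numerator: G_num * H_den = 3*s + 2.1.
Denominator: G_den * H_den + G_num * H_num = (s^2 + 4.5*s + 2.66) + (1.5) = s^2 + 4.5*s + 4.16.
T(s) = (3*s + 2.1)/(s^2 + 4.5*s + 4.16)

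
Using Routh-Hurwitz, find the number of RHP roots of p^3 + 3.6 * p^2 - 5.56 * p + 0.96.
Routh array:
p^3: [1, -5.56]; p^2: [3.6, 0.96]; p^1: [-5.82667]; p^0: [0.96]
First column: [1, 3.6, -5.82667, 0.96]. Sign changes = RHP roots = 2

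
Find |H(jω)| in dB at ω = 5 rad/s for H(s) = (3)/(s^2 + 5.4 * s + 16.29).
Substitute s = j*5: H(j5) = -0.0324651 - 0.100638j.
|H(j5)| = sqrt(Re² + Im²) = 0.1057.
20*log₁₀(0.1057) = -19.51 dB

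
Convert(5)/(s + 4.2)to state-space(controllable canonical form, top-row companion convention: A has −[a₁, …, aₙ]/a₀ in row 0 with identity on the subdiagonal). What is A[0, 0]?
Reachable canonical form for den = s + 4.2: top row of A = -[a₁,a₂,...,aₙ]/a₀, ones on the subdiagonal, zeros elsewhere.
A = [[-4.2]].
A[0,0] = -4.2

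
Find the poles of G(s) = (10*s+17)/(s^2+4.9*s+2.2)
Set denominator = 0: s^2 + 4.9*s + 2.2 = (s + 0.5)(s + 4.4) = 0 → Poles: -0.5, -4.4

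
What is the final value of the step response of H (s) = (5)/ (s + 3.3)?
FVT: lim_{t→∞} y(t) = lim_{s→0} s*Y(s) where Y(s) = H(s)/s.
= lim_{s→0} H(s) = H(0) = num(0)/den(0) = 5/3.3 = 1.515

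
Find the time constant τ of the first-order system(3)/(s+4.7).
First-order system: τ = -1/pole. Pole = -4.7. τ = -1/(-4.7) = 0.2128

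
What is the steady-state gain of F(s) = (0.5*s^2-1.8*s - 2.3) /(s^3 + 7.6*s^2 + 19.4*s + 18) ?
DC gain = F(0) = num(0)/den(0) = -2.3/18 = -0.1278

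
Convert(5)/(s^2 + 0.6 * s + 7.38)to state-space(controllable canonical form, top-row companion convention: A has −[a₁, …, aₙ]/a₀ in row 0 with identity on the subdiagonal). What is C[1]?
Reachable canonical form: C = numerator coefficients (right-aligned, zero-padded to length n).
num = 5, C = [[0, 5]].
C[1] = 5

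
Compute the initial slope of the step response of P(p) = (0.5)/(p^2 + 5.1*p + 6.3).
IVT: y'(0⁺) = lim_{p→∞} p²·Y(p) = lim_{p→∞} p·P(p).
deg(num) = 0, deg(den) = 2, relative degree = 2 ≥ 2, so p·P(p) → 0. Initial slope = 0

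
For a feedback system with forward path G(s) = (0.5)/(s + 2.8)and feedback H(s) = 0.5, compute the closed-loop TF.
Closed-loop T = G/(1+GH).
Numerator: G_num * H_den = 0.5.
Denominator: G_den * H_den + G_num * H_num = (s + 2.8) + (0.25) = s + 3.05.
T(s) = (0.5)/(s + 3.05)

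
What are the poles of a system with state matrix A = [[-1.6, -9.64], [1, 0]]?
Eigenvalues solve det(λI - A) = 0.
Characteristic polynomial: λ^2 + 1.6*λ + 9.64 = 0.
Roots: -0.8 + 3j, -0.8 - 3j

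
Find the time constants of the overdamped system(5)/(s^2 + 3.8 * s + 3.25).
Overdamped: real poles at -1.3, -2.5. τ = -1/pole → τ₁ = 0.7692, τ₂ = 0.4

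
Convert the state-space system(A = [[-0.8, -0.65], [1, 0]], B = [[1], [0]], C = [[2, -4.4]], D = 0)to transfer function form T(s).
T(s) = C(sI - A)⁻¹B + D.
Characteristic polynomial det(sI - A) = s^2 + 0.8*s + 0.65.
Numerator from C·adj(sI-A)·B + D·det(sI-A) = 2*s - 4.4.
T(s) = (2*s - 4.4)/(s^2 + 0.8*s + 0.65)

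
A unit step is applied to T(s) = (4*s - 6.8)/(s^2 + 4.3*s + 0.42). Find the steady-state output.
FVT: lim_{t→∞} y(t) = lim_{s→0} s*Y(s) where Y(s) = T(s)/s.
= lim_{s→0} T(s) = T(0) = num(0)/den(0) = -6.8/0.42 = -16.19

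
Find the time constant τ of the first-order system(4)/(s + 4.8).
First-order system: τ = -1/pole. Pole = -4.8. τ = -1/(-4.8) = 0.2083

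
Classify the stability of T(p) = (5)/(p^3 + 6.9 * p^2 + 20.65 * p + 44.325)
Denominator: p^3 + 6.9*p^2 + 20.65*p + 44.325 = (p + 4.5)(p^2 + 2.4*p + 9.85). Poles: -1.2 + 2.9j, -1.2 - 2.9j, -4.5. Stable (all poles in LHP)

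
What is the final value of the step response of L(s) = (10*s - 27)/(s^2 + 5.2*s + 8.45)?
FVT: lim_{t→∞} y(t) = lim_{s→0} s*Y(s) where Y(s) = L(s)/s.
= lim_{s→0} L(s) = L(0) = num(0)/den(0) = -27/8.45 = -3.195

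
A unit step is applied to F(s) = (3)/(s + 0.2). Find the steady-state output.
FVT: lim_{t→∞} y(t) = lim_{s→0} s*Y(s) where Y(s) = F(s)/s.
= lim_{s→0} F(s) = F(0) = num(0)/den(0) = 3/0.2 = 15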